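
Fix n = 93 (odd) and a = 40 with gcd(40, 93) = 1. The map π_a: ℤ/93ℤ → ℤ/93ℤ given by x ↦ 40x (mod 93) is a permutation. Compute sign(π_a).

+1

Start at x=4: 4 → 67 → 76 → 64 → 49 → 7 → 1 → … (one orbit).
The orbit structure of x ↦ 40x mod 93: 9 orbits of sizes [15, 15, 15, 15, 15, 15, 1, 1, 1].
With 9 cycles on 93 points, sign = (−1)^{93−9} = +1.
Via Zolotarev, sign(π_{40}) = (40|93) = +1.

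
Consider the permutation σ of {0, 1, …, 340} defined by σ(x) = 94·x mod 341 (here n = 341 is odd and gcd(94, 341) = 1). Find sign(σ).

Start at x=280: 280 → 63 → 125 → 156 → 1 → 94 → 311 → … (one orbit).
The orbit structure of x ↦ 94x mod 341: 62 orbits of sizes [10, 10, 10, 10, 10, 10, 10, 10, 10, 10, 10, 10, 10, 10, 10, 10, 10, 10, 10, 10, 10, 10, 10, 10, 10, 10, 10, 10, 10, 10, 10, 1, 1, 1, 1, 1, 1, 1, 1, 1, 1, 1, 1, 1, 1, 1, 1, 1, 1, 1, 1, 1, 1, 1, 1, 1, 1, 1, 1, 1, 1, 1].
With 62 cycles on 341 points, sign = (−1)^{341−62} = -1.
Via Zolotarev, sign(π_{94}) = (94|341) = -1.

-1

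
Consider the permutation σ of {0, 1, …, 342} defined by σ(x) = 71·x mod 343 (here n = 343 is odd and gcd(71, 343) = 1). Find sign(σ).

+1

Start at x=309: 309 → 330 → 106 → 323 → 295 → 22 → 190 → … (one orbit).
π_71 has 19 disjoint cycles with lengths [49, 49, 49, 49, 49, 49, 7, 7, 7, 7, 7, 7, 1, 1, 1, 1, 1, 1, 1] on {0,…,342}.
n − c = 343 − 19 = 324; sign = (−1)^324 = +1.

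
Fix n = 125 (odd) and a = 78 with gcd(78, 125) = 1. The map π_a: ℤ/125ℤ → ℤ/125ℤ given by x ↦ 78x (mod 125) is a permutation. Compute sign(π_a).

-1

Trace 51: π^k(51) = [51, 103, 34, 27, 106, 18, 29] for k=0..6.
Cycle lengths of π_78 on ℤ/125ℤ: [100, 20, 4, 1]; 4 cycles in total.
Σ(ℓ_i−1) = 125−4 = 121; sign = (−1)^121 = -1.
Check: (78/125) = -1 by Zolotarev.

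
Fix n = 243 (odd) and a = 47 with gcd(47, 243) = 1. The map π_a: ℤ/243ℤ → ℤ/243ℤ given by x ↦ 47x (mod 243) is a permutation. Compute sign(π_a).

Start at x=154: 154 → 191 → 229 → 71 → 178 → 104 → 28 → … (one orbit).
6 cycles of lengths [162, 54, 18, 6, 2, 1].
With 6 cycles on 243 points, sign = (−1)^{243−6} = -1.

-1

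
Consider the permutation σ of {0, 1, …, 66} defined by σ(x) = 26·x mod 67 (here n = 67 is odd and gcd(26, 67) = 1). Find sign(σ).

Orbit of 56 under x↦26x: [56, 49, 1, 26, 6, 22, 36]… (length divides ord_67(26)).
3 cycles of lengths [33, 33, 1].
67 − 3 = 64 transpositions; sign(π) = (−1)^64 = +1.
Via Zolotarev, sign(π_{26}) = (26|67) = +1.

+1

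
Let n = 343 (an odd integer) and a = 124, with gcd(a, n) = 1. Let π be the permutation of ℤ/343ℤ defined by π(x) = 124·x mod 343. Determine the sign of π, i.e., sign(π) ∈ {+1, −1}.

-1

Start at x=321: 321 → 16 → 269 → 85 → 250 → 130 → 342 → … (one orbit).
Decompose π into cycles: lengths [294, 42, 6, 1] (4 cycles, including the fixed point 0).
n − c = 343 − 4 = 339; sign = (−1)^339 = -1.
(124|343)_J = -1 (Zolotarev's lemma cross-check).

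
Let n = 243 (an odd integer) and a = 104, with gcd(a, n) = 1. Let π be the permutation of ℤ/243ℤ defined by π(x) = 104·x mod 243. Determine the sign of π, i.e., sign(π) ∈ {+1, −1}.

-1

Start at x=121: 121 → 191 → 181 → 113 → 88 → 161 → 220 → … (one orbit).
6 cycles of lengths [162, 54, 18, 6, 2, 1].
243 − 6 = 237 transpositions; sign(π) = (−1)^237 = -1.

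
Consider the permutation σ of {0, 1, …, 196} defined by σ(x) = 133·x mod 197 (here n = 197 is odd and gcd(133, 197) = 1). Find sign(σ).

+1

Start at x=191: 191 → 187 → 49 → 16 → 158 → 132 → 23 → … (one orbit).
π_133 has 5 disjoint cycles with lengths [49, 49, 49, 49, 1] on {0,…,196}.
sign(π) = (−1)^{n − #cycles} = (−1)^{197−5} = (−1)^192 = +1.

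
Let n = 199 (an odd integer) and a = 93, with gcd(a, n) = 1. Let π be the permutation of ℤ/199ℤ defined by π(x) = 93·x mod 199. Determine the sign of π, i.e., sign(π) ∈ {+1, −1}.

-1

Orbit of 93 under x↦93x: [93, 92, 198, 106, 107, 1]… (length divides ord_199(93)).
Decompose π into cycles: lengths [6, 6, 6, 6, 6, 6, 6, 6, 6, 6, 6, 6, 6, 6, 6, 6, 6, 6, 6, 6, 6, 6, 6, 6, 6, 6, 6, 6, 6, 6, 6, 6, 6, 1] (34 cycles, including the fixed point 0).
sign(π) = (−1)^{n − #cycles} = (−1)^{199−34} = (−1)^165 = -1.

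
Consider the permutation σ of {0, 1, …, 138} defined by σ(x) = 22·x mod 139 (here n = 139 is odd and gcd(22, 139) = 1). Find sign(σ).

-1

Orbit of 96 under x↦22x: [96, 27, 38, 2, 44, 134, 29]… (length divides ord_139(22)).
2 cycles of lengths [138, 1].
sign(π) = (−1)^{n − #cycles} = (−1)^{139−2} = (−1)^137 = -1.
Via Zolotarev, sign(π_{22}) = (22|139) = -1.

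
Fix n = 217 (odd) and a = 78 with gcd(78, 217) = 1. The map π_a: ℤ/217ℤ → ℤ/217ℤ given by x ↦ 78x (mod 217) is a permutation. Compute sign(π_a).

+1

Orbit of 1 under x↦78x: [1, 78, 8, 190, 64]… (length divides ord_217(78)).
Decompose π into cycles: lengths [5, 5, 5, 5, 5, 5, 5, 5, 5, 5, 5, 5, 5, 5, 5, 5, 5, 5, 5, 5, 5, 5, 5, 5, 5, 5, 5, 5, 5, 5, 5, 5, 5, 5, 5, 5, 5, 5, 5, 5, 5, 5, 1, 1, 1, 1, 1, 1, 1] (49 cycles, including the fixed point 0).
With 49 cycles on 217 points, sign = (−1)^{217−49} = +1.
The Jacobi symbol (78|217) = +1 (Zolotarev) agrees.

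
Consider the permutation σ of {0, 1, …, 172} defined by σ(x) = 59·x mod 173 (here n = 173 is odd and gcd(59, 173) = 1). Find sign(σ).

-1

Start at x=67: 67 → 147 → 23 → 146 → 137 → 125 → 109 → … (one orbit).
2 cycles of lengths [172, 1].
sign(π) = (−1)^{n − #cycles} = (−1)^{173−2} = (−1)^171 = -1.
Zolotarev: (59|173) = -1, matching the cycle-count sign.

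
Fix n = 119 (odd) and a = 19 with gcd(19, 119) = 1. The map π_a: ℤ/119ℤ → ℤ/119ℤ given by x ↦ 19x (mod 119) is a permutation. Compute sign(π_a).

Trace 18: π^k(18) = [18, 104, 72, 59, 50, 117, 81] for k=0..6.
Cycle type of π: 24×4 + 8×2 + 6 + 1; total 8 cycles.
With 8 cycles on 119 points, sign = (−1)^{119−8} = -1.

-1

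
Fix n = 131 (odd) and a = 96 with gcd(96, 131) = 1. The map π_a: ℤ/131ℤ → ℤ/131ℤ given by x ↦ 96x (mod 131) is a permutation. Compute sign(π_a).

-1

Orbit of 88 under x↦96x: [88, 64, 118, 62, 57, 101, 2]… (length divides ord_131(96)).
Cycle lengths of π_96 on ℤ/131ℤ: [130, 1]; 2 cycles in total.
2 cycles on 131: each ℓ→(−1)^(ℓ−1), product (−1)^129 = -1.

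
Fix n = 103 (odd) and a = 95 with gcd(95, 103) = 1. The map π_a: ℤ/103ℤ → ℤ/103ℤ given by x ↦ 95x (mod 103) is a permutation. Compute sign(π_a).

Orbit of 64 under x↦95x: [64, 3, 79, 89, 9, 31, 61]… (length divides ord_103(95)).
The orbit structure of x ↦ 95x mod 103: 4 orbits of sizes [34, 34, 34, 1].
4 cycles on 103: each ℓ→(−1)^(ℓ−1), product (−1)^99 = -1.

-1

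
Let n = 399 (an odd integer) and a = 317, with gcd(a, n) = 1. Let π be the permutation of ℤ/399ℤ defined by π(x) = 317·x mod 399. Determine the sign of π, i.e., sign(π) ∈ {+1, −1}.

+1

Trace 106: π^k(106) = [106, 86, 130, 113, 310, 116, 64] for k=0..6.
Cycle lengths of π_317 on ℤ/399ℤ: [18, 18, 18, 18, 18, 18, 18, 18, 18, 18, 18, 18, 18, 18, 18, 18, 18, 18, 18, 18, 18, 6, 6, 3, 3, 2, 1]; 27 cycles in total.
sign(π) = (−1)^{n − #cycles} = (−1)^{399−27} = (−1)^372 = +1.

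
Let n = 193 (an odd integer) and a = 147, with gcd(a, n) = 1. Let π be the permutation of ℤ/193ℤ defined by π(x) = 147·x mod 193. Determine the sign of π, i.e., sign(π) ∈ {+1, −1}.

+1

Trace 166: π^k(166) = [166, 84, 189, 184, 28, 63, 190] for k=0..6.
Cycle type of π: 48×4 + 1; total 5 cycles.
With 5 cycles on 193 points, sign = (−1)^{193−5} = +1.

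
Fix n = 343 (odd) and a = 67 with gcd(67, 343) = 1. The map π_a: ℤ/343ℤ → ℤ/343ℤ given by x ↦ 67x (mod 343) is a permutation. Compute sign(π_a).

Start at x=50: 50 → 263 → 128 → 1 → 67 → 30 → 295 → … (one orbit).
Cycle lengths of π_67 on ℤ/343ℤ: [21, 21, 21, 21, 21, 21, 21, 21, 21, 21, 21, 21, 21, 21, 3, 3, 3, 3, 3, 3, 3, 3, 3, 3, 3, 3, 3, 3, 3, 3, 1]; 31 cycles in total.
With 31 cycles on 343 points, sign = (−1)^{343−31} = +1.

+1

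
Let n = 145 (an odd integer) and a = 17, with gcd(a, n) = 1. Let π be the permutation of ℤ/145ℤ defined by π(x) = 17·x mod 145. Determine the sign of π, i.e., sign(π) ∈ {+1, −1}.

+1

Start at x=1: 1 → 17 → 144 → 128 → 1 (one orbit).
Decompose π into cycles: lengths [4, 4, 4, 4, 4, 4, 4, 4, 4, 4, 4, 4, 4, 4, 4, 4, 4, 4, 4, 4, 4, 4, 4, 4, 4, 4, 4, 4, 4, 4, 4, 4, 4, 4, 4, 4, 1] (37 cycles, including the fixed point 0).
145 − 37 = 108 transpositions; sign(π) = (−1)^108 = +1.
The Jacobi symbol (17|145) = +1 (Zolotarev) agrees.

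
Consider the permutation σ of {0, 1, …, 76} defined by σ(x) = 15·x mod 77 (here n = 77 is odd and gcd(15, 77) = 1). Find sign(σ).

Trace 71: π^k(71) = [71, 64, 36, 1, 15] for k=0..4.
21 cycles of lengths [5, 5, 5, 5, 5, 5, 5, 5, 5, 5, 5, 5, 5, 5, 1, 1, 1, 1, 1, 1, 1].
21 cycles on 77: each ℓ→(−1)^(ℓ−1), product (−1)^56 = +1.
Zolotarev: (15|77) = +1, matching the cycle-count sign.

+1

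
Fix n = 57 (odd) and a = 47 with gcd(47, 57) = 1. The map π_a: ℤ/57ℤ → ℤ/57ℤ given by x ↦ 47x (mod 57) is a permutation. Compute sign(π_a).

Orbit of 47 under x↦47x: [47, 43, 26, 25, 35, 49, 23]… (length divides ord_57(47)).
Cycle type of π: 18×2 + 9×2 + 2 + 1; total 6 cycles.
sign(π) = (−1)^{n − #cycles} = (−1)^{57−6} = (−1)^51 = -1.

-1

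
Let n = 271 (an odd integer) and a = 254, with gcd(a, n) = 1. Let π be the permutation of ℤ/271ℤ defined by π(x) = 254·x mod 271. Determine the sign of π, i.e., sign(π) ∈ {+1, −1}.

Orbit of 227 under x↦254x: [227, 206, 21, 185, 107, 78, 29]… (length divides ord_271(254)).
π_254 has 2 disjoint cycles with lengths [270, 1] on {0,…,270}.
n − c = 271 − 2 = 269; sign = (−1)^269 = -1.
(254|271)_J = -1 (Zolotarev's lemma cross-check).

-1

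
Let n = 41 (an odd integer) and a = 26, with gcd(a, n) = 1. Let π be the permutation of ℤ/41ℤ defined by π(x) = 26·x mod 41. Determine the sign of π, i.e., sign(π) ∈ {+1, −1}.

-1

Orbit of 8 under x↦26x: [8, 3, 37, 19, 2, 11, 40]… (length divides ord_41(26)).
Cycle type of π: 40 + 1; total 2 cycles.
With 2 cycles on 41 points, sign = (−1)^{41−2} = -1.
Check: (26/41) = -1 by Zolotarev.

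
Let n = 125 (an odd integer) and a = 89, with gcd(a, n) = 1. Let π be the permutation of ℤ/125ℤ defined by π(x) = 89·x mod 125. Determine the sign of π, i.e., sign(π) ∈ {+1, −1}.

+1

Orbit of 9 under x↦89x: [9, 51, 39, 96, 44, 41, 24]… (length divides ord_125(89)).
The orbit structure of x ↦ 89x mod 125: 7 orbits of sizes [50, 50, 10, 10, 2, 2, 1].
sign(π) = (−1)^{n − #cycles} = (−1)^{125−7} = (−1)^118 = +1.
Check: (89/125) = +1 by Zolotarev.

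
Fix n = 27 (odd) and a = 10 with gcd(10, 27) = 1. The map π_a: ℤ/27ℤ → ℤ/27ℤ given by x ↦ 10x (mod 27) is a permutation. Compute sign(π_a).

+1

Start at x=1: 1 → 10 → 19 → 1 (one orbit).
15 cycles of lengths [3, 3, 3, 3, 3, 3, 1, 1, 1, 1, 1, 1, 1, 1, 1].
27 − 15 = 12 transpositions; sign(π) = (−1)^12 = +1.
Via Zolotarev, sign(π_{10}) = (10|27) = +1.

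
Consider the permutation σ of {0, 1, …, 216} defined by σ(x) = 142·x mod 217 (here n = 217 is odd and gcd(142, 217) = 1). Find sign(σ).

Orbit of 25 under x↦142x: [25, 78, 9, 193, 64, 191, 214]… (length divides ord_217(142)).
Decompose π into cycles: lengths [15, 15, 15, 15, 15, 15, 15, 15, 15, 15, 15, 15, 15, 15, 3, 3, 1] (17 cycles, including the fixed point 0).
n − c = 217 − 17 = 200; sign = (−1)^200 = +1.
Via Zolotarev, sign(π_{142}) = (142|217) = +1.

+1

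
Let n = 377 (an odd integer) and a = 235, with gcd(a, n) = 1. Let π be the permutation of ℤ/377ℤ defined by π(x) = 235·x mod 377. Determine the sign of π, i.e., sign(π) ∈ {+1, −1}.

-1

Start at x=40: 40 → 352 → 157 → 326 → 79 → 92 → 131 → … (one orbit).
Cycle type of π: 28×13 + 1×13; total 26 cycles.
sign(π) = (−1)^{n − #cycles} = (−1)^{377−26} = (−1)^351 = -1.
Check: (235/377) = -1 by Zolotarev.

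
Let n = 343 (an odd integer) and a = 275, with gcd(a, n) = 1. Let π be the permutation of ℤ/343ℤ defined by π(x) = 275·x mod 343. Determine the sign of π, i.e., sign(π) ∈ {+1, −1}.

+1

Trace 1: π^k(1) = [1, 275, 165, 99, 128, 214, 197] for k=0..6.
π_275 has 31 disjoint cycles with lengths [21, 21, 21, 21, 21, 21, 21, 21, 21, 21, 21, 21, 21, 21, 3, 3, 3, 3, 3, 3, 3, 3, 3, 3, 3, 3, 3, 3, 3, 3, 1] on {0,…,342}.
343 − 31 = 312 transpositions; sign(π) = (−1)^312 = +1.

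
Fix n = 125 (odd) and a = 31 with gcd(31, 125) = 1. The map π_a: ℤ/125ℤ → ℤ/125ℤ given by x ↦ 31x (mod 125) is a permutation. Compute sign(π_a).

+1

Trace 31: π^k(31) = [31, 86, 41, 21, 26, 56, 111] for k=0..6.
Cycle lengths of π_31 on ℤ/125ℤ: [25, 25, 25, 25, 5, 5, 5, 5, 1, 1, 1, 1, 1]; 13 cycles in total.
125 − 13 = 112 transpositions; sign(π) = (−1)^112 = +1.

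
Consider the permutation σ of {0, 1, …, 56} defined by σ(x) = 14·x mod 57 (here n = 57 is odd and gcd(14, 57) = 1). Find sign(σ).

Orbit of 53 under x↦14x: [53, 1, 14, 25, 8, 55, 29]… (length divides ord_57(14)).
5 cycles of lengths [18, 18, 18, 2, 1].
Σ(ℓ_i−1) = 57−5 = 52; sign = (−1)^52 = +1.
Via Zolotarev, sign(π_{14}) = (14|57) = +1.

+1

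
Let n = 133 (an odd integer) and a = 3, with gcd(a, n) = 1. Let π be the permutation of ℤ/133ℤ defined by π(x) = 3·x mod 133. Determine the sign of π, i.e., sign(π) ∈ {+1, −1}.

+1

Trace 89: π^k(89) = [89, 1, 3, 9, 27, 81, 110] for k=0..6.
Decompose π into cycles: lengths [18, 18, 18, 18, 18, 18, 18, 6, 1] (9 cycles, including the fixed point 0).
9 cycles on 133: each ℓ→(−1)^(ℓ−1), product (−1)^124 = +1.
Check: (3/133) = +1 by Zolotarev.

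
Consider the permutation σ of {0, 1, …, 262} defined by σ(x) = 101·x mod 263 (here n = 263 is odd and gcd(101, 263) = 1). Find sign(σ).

Orbit of 143 under x↦101x: [143, 241, 145, 180, 33, 177, 256]… (length divides ord_263(101)).
The orbit structure of x ↦ 101x mod 263: 2 orbits of sizes [262, 1].
sign(π) = (−1)^{n − #cycles} = (−1)^{263−2} = (−1)^261 = -1.

-1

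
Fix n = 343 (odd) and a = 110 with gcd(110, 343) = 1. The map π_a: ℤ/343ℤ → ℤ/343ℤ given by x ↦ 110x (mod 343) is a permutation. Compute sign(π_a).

Trace 334: π^k(334) = [334, 39, 174, 275, 66, 57, 96] for k=0..6.
π_110 has 4 disjoint cycles with lengths [294, 42, 6, 1] on {0,…,342}.
4 cycles on 343: each ℓ→(−1)^(ℓ−1), product (−1)^339 = -1.
The Jacobi symbol (110|343) = -1 (Zolotarev) agrees.

-1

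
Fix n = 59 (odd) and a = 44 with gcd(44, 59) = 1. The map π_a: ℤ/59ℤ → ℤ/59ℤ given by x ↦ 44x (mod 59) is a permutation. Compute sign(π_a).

-1

Trace 49: π^k(49) = [49, 32, 51, 2, 29, 37, 35] for k=0..6.
π_44 has 2 disjoint cycles with lengths [58, 1] on {0,…,58}.
59 − 2 = 57 transpositions; sign(π) = (−1)^57 = -1.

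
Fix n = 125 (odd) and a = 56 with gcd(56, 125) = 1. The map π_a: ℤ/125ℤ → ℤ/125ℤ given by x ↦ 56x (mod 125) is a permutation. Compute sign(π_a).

Orbit of 111 under x↦56x: [111, 91, 96, 1, 56, 11, 116]… (length divides ord_125(56)).
π_56 has 13 disjoint cycles with lengths [25, 25, 25, 25, 5, 5, 5, 5, 1, 1, 1, 1, 1] on {0,…,124}.
13 cycles on 125: each ℓ→(−1)^(ℓ−1), product (−1)^112 = +1.

+1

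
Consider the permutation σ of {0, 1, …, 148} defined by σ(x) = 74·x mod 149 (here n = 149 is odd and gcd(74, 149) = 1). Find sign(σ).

-1

Start at x=30: 30 → 134 → 82 → 108 → 95 → 27 → 61 → … (one orbit).
2 cycles of lengths [148, 1].
2 cycles on 149: each ℓ→(−1)^(ℓ−1), product (−1)^147 = -1.
Zolotarev: (74|149) = -1, matching the cycle-count sign.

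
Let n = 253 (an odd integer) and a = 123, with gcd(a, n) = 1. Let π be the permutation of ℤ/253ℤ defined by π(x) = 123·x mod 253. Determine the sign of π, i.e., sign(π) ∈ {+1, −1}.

Start at x=236: 236 → 186 → 108 → 128 → 58 → 50 → 78 → … (one orbit).
6 cycles of lengths [110, 110, 11, 11, 10, 1].
sign(π) = (−1)^{n − #cycles} = (−1)^{253−6} = (−1)^247 = -1.

-1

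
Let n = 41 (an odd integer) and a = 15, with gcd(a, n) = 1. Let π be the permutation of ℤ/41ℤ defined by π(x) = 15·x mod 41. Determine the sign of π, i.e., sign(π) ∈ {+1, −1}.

Start at x=39: 39 → 11 → 1 → 15 → 20 → 13 → 31 → … (one orbit).
π_15 has 2 disjoint cycles with lengths [40, 1] on {0,…,40}.
2 cycles on 41: each ℓ→(−1)^(ℓ−1), product (−1)^39 = -1.

-1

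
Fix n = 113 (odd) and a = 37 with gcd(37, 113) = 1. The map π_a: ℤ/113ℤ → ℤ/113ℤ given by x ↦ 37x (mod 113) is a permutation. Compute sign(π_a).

-1

Orbit of 15 under x↦37x: [15, 103, 82, 96, 49, 5, 72]… (length divides ord_113(37)).
π_37 has 2 disjoint cycles with lengths [112, 1] on {0,…,112}.
113 − 2 = 111 transpositions; sign(π) = (−1)^111 = -1.
Check: (37/113) = -1 by Zolotarev.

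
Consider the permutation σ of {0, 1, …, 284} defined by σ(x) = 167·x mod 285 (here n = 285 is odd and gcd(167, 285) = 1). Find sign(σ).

-1

Start at x=1: 1 → 167 → 244 → 278 → 256 → 2 → 49 → … (one orbit).
Cycle lengths of π_167 on ℤ/285ℤ: [36, 36, 36, 36, 36, 36, 18, 18, 18, 4, 4, 4, 2, 1]; 14 cycles in total.
sign(π) = (−1)^{n − #cycles} = (−1)^{285−14} = (−1)^271 = -1.
Zolotarev: (167|285) = -1, matching the cycle-count sign.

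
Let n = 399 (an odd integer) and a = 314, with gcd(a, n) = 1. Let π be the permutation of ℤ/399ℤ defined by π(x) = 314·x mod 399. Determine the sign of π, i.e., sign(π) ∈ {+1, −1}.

Start at x=85: 85 → 356 → 64 → 146 → 358 → 293 → 232 → … (one orbit).
32 cycles of lengths [18, 18, 18, 18, 18, 18, 18, 18, 18, 18, 18, 18, 18, 18, 18, 18, 18, 18, 18, 18, 18, 2, 2, 2, 2, 2, 2, 2, 2, 2, 2, 1].
n − c = 399 − 32 = 367; sign = (−1)^367 = -1.

-1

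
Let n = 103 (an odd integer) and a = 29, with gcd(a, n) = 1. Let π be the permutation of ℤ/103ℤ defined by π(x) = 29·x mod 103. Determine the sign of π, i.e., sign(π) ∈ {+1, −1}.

+1

Trace 26: π^k(26) = [26, 33, 30, 46, 98, 61, 18] for k=0..6.
π_29 has 3 disjoint cycles with lengths [51, 51, 1] on {0,…,102}.
n − c = 103 − 3 = 100; sign = (−1)^100 = +1.
The Jacobi symbol (29|103) = +1 (Zolotarev) agrees.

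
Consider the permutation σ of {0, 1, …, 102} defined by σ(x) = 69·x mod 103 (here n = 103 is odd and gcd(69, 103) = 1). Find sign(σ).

Start at x=66: 66 → 22 → 76 → 94 → 100 → 102 → 34 → … (one orbit).
Cycle type of π: 34×3 + 1; total 4 cycles.
Σ(ℓ_i−1) = 103−4 = 99; sign = (−1)^99 = -1.

-1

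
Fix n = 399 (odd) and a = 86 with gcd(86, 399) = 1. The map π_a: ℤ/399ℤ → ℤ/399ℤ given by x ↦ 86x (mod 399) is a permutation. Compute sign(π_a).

Start at x=1: 1 → 86 → 214 → 50 → 310 → 326 → 106 → … (one orbit).
π_86 has 27 disjoint cycles with lengths [18, 18, 18, 18, 18, 18, 18, 18, 18, 18, 18, 18, 18, 18, 18, 18, 18, 18, 18, 18, 18, 6, 6, 3, 3, 2, 1] on {0,…,398}.
With 27 cycles on 399 points, sign = (−1)^{399−27} = +1.
Zolotarev: (86|399) = +1, matching the cycle-count sign.

+1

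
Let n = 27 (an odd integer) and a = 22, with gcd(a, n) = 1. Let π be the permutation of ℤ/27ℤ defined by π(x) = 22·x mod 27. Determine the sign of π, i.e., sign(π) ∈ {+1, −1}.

+1

Trace 19: π^k(19) = [19, 13, 16, 1, 22, 25, 10] for k=0..6.
The orbit structure of x ↦ 22x mod 27: 7 orbits of sizes [9, 9, 3, 3, 1, 1, 1].
With 7 cycles on 27 points, sign = (−1)^{27−7} = +1.
Zolotarev: (22|27) = +1, matching the cycle-count sign.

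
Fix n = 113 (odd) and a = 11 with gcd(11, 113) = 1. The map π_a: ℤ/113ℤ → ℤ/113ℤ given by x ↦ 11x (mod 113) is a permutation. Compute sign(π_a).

+1

Orbit of 32 under x↦11x: [32, 13, 30, 104, 14, 41, 112]… (length divides ord_113(11)).
The orbit structure of x ↦ 11x mod 113: 3 orbits of sizes [56, 56, 1].
Σ(ℓ_i−1) = 113−3 = 110; sign = (−1)^110 = +1.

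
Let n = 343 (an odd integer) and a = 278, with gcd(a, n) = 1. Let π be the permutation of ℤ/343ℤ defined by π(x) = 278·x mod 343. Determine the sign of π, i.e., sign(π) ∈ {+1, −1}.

-1

Trace 265: π^k(265) = [265, 268, 73, 57, 68, 39, 209] for k=0..6.
4 cycles of lengths [294, 42, 6, 1].
4 cycles on 343: each ℓ→(−1)^(ℓ−1), product (−1)^339 = -1.
Check: (278/343) = -1 by Zolotarev.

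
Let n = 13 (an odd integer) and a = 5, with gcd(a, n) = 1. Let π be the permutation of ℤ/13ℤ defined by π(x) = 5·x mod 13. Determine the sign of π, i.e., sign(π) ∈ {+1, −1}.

-1

Start at x=12: 12 → 8 → 1 → 5 → 12 (one orbit).
Cycle type of π: 4×3 + 1; total 4 cycles.
n − c = 13 − 4 = 9; sign = (−1)^9 = -1.
Via Zolotarev, sign(π_{5}) = (5|13) = -1.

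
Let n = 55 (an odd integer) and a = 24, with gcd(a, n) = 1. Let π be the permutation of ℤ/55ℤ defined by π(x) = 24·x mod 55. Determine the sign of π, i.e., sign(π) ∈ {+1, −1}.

Start at x=16: 16 → 54 → 31 → 29 → 36 → 39 → 1 → … (one orbit).
The orbit structure of x ↦ 24x mod 55: 8 orbits of sizes [10, 10, 10, 10, 10, 2, 2, 1].
n − c = 55 − 8 = 47; sign = (−1)^47 = -1.

-1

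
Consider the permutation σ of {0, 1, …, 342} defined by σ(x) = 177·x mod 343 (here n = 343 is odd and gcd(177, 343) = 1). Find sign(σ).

Orbit of 99 under x↦177x: [99, 30, 165, 50, 275, 312, 1]… (length divides ord_343(177)).
Cycle type of π: 21×14 + 3×16 + 1; total 31 cycles.
With 31 cycles on 343 points, sign = (−1)^{343−31} = +1.
Zolotarev: (177|343) = +1, matching the cycle-count sign.

+1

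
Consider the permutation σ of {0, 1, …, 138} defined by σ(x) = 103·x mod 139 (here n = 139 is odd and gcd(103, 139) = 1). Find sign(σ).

-1

Trace 8: π^k(8) = [8, 129, 82, 106, 76, 44, 84] for k=0..6.
4 cycles of lengths [46, 46, 46, 1].
139 − 4 = 135 transpositions; sign(π) = (−1)^135 = -1.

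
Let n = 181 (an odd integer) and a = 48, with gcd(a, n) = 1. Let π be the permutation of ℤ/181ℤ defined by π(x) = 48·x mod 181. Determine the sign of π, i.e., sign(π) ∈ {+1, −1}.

+1

Orbit of 1 under x↦48x: [1, 48, 132]… (length divides ord_181(48)).
π_48 has 61 disjoint cycles with lengths [3, 3, 3, 3, 3, 3, 3, 3, 3, 3, 3, 3, 3, 3, 3, 3, 3, 3, 3, 3, 3, 3, 3, 3, 3, 3, 3, 3, 3, 3, 3, 3, 3, 3, 3, 3, 3, 3, 3, 3, 3, 3, 3, 3, 3, 3, 3, 3, 3, 3, 3, 3, 3, 3, 3, 3, 3, 3, 3, 3, 1] on {0,…,180}.
Σ(ℓ_i−1) = 181−61 = 120; sign = (−1)^120 = +1.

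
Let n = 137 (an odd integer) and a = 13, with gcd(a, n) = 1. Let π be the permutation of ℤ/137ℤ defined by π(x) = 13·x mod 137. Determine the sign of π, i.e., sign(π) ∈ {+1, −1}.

Orbit of 4 under x↦13x: [4, 52, 128, 20, 123, 92, 100]… (length divides ord_137(13)).
Cycle type of π: 136 + 1; total 2 cycles.
sign(π) = (−1)^{n − #cycles} = (−1)^{137−2} = (−1)^135 = -1.
Zolotarev: (13|137) = -1, matching the cycle-count sign.

-1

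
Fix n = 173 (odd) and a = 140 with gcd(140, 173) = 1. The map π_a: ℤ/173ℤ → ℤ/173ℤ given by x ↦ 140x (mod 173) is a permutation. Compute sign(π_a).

+1

Start at x=132: 132 → 142 → 158 → 149 → 100 → 160 → 83 → … (one orbit).
5 cycles of lengths [43, 43, 43, 43, 1].
With 5 cycles on 173 points, sign = (−1)^{173−5} = +1.
Via Zolotarev, sign(π_{140}) = (140|173) = +1.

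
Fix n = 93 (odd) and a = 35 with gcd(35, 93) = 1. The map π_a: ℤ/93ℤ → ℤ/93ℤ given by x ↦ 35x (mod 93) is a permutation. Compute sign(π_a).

Trace 1: π^k(1) = [1, 35, 16, 2, 70, 32, 4] for k=0..6.
Cycle lengths of π_35 on ℤ/93ℤ: [10, 10, 10, 10, 10, 10, 5, 5, 5, 5, 5, 5, 2, 1]; 14 cycles in total.
14 cycles on 93: each ℓ→(−1)^(ℓ−1), product (−1)^79 = -1.

-1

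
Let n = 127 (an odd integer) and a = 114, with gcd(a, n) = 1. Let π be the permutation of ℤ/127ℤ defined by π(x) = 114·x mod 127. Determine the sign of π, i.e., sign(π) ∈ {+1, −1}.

-1

Trace 72: π^k(72) = [72, 80, 103, 58, 8, 23, 82] for k=0..6.
Cycle type of π: 126 + 1; total 2 cycles.
127 − 2 = 125 transpositions; sign(π) = (−1)^125 = -1.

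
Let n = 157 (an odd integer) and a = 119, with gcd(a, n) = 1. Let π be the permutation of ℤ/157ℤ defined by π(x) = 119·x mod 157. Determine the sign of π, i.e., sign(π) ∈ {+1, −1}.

-1

Orbit of 153 under x↦119x: [153, 152, 33, 2, 81, 62, 156]… (length divides ord_157(119)).
Cycle type of π: 156 + 1; total 2 cycles.
With 2 cycles on 157 points, sign = (−1)^{157−2} = -1.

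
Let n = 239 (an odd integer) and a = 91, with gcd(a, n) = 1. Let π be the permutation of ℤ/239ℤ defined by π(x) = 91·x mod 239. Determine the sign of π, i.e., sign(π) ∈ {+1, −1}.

+1

Orbit of 68 under x↦91x: [68, 213, 24, 33, 135, 96, 132]… (length divides ord_239(91)).
Cycle type of π: 119×2 + 1; total 3 cycles.
With 3 cycles on 239 points, sign = (−1)^{239−3} = +1.
Via Zolotarev, sign(π_{91}) = (91|239) = +1.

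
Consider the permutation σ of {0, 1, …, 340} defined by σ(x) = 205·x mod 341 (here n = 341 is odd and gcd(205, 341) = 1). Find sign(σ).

Start at x=87: 87 → 103 → 314 → 262 → 173 → 1 → 205 → … (one orbit).
Cycle lengths of π_205 on ℤ/341ℤ: [30, 30, 30, 30, 30, 30, 30, 30, 30, 30, 15, 15, 10, 1]; 14 cycles in total.
sign(π) = (−1)^{n − #cycles} = (−1)^{341−14} = (−1)^327 = -1.

-1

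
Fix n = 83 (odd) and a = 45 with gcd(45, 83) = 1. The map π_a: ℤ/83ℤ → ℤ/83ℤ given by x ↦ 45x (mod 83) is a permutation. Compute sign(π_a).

Trace 81: π^k(81) = [81, 76, 17, 18, 63, 13, 4] for k=0..6.
π_45 has 2 disjoint cycles with lengths [82, 1] on {0,…,82}.
83 − 2 = 81 transpositions; sign(π) = (−1)^81 = -1.

-1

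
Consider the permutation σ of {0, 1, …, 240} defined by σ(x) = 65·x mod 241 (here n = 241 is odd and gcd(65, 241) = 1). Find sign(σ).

-1

Trace 165: π^k(165) = [165, 121, 153, 64, 63, 239, 111] for k=0..6.
Decompose π into cycles: lengths [48, 48, 48, 48, 48, 1] (6 cycles, including the fixed point 0).
sign(π) = (−1)^{n − #cycles} = (−1)^{241−6} = (−1)^235 = -1.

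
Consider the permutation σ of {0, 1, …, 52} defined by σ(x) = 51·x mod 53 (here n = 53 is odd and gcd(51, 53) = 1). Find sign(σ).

Start at x=25: 25 → 3 → 47 → 12 → 29 → 48 → 10 → … (one orbit).
2 cycles of lengths [52, 1].
n − c = 53 − 2 = 51; sign = (−1)^51 = -1.

-1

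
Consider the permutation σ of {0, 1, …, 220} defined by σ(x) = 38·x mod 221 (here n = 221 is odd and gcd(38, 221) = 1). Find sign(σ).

Orbit of 118 under x↦38x: [118, 64, 1, 38]… (length divides ord_221(38)).
Cycle type of π: 4×52 + 2×6 + 1; total 59 cycles.
59 cycles on 221: each ℓ→(−1)^(ℓ−1), product (−1)^162 = +1.

+1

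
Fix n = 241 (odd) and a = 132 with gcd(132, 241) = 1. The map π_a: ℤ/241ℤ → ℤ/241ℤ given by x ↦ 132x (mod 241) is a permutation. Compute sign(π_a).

Orbit of 233 under x↦132x: [233, 149, 147, 124, 221, 11, 6]… (length divides ord_241(132)).
Cycle lengths of π_132 on ℤ/241ℤ: [240, 1]; 2 cycles in total.
sign(π) = (−1)^{n − #cycles} = (−1)^{241−2} = (−1)^239 = -1.
Via Zolotarev, sign(π_{132}) = (132|241) = -1.

-1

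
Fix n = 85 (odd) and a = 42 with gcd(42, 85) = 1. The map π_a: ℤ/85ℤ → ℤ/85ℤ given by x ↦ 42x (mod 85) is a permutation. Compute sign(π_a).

-1

Orbit of 64 under x↦42x: [64, 53, 16, 77, 4, 83, 1]… (length divides ord_85(42)).
Decompose π into cycles: lengths [8, 8, 8, 8, 8, 8, 8, 8, 8, 8, 4, 1] (12 cycles, including the fixed point 0).
sign(π) = (−1)^{n − #cycles} = (−1)^{85−12} = (−1)^73 = -1.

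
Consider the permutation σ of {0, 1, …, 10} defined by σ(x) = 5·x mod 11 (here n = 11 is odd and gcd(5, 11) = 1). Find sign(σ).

Orbit of 3 under x↦5x: [3, 4, 9, 1, 5]… (length divides ord_11(5)).
Cycle type of π: 5×2 + 1; total 3 cycles.
11 − 3 = 8 transpositions; sign(π) = (−1)^8 = +1.

+1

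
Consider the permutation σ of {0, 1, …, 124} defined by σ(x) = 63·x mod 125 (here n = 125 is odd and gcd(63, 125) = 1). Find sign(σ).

Orbit of 88 under x↦63x: [88, 44, 22, 11, 68, 34, 17]… (length divides ord_125(63)).
4 cycles of lengths [100, 20, 4, 1].
4 cycles on 125: each ℓ→(−1)^(ℓ−1), product (−1)^121 = -1.
Via Zolotarev, sign(π_{63}) = (63|125) = -1.

-1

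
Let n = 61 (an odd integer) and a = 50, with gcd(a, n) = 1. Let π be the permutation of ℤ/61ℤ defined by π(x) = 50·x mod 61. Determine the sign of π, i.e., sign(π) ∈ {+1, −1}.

Start at x=60: 60 → 11 → 1 → 50 → 60 (one orbit).
Decompose π into cycles: lengths [4, 4, 4, 4, 4, 4, 4, 4, 4, 4, 4, 4, 4, 4, 4, 1] (16 cycles, including the fixed point 0).
With 16 cycles on 61 points, sign = (−1)^{61−16} = -1.
Check: (50/61) = -1 by Zolotarev.

-1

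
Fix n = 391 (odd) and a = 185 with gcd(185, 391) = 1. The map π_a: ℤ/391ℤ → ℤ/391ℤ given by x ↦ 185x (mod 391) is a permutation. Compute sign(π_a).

+1

Start at x=162: 162 → 254 → 70 → 47 → 93 → 1 → 185 → … (one orbit).
Cycle lengths of π_185 on ℤ/391ℤ: [8, 8, 8, 8, 8, 8, 8, 8, 8, 8, 8, 8, 8, 8, 8, 8, 8, 8, 8, 8, 8, 8, 8, 8, 8, 8, 8, 8, 8, 8, 8, 8, 8, 8, 8, 8, 8, 8, 8, 8, 8, 8, 8, 8, 8, 8, 1, 1, 1, 1, 1, 1, 1, 1, 1, 1, 1, 1, 1, 1, 1, 1, 1, 1, 1, 1, 1, 1, 1]; 69 cycles in total.
n − c = 391 − 69 = 322; sign = (−1)^322 = +1.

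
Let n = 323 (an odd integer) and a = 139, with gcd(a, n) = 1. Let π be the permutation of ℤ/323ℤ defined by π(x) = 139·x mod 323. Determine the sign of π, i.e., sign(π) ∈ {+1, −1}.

-1

Orbit of 30 under x↦139x: [30, 294, 168, 96, 101, 150, 178]… (length divides ord_323(139)).
π_139 has 6 disjoint cycles with lengths [144, 144, 16, 9, 9, 1] on {0,…,322}.
6 cycles on 323: each ℓ→(−1)^(ℓ−1), product (−1)^317 = -1.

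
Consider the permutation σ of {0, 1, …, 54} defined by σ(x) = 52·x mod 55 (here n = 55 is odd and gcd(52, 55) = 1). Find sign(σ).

Trace 34: π^k(34) = [34, 8, 31, 17, 4, 43, 36] for k=0..6.
Cycle lengths of π_52 on ℤ/55ℤ: [20, 20, 10, 4, 1]; 5 cycles in total.
sign(π) = (−1)^{n − #cycles} = (−1)^{55−5} = (−1)^50 = +1.

+1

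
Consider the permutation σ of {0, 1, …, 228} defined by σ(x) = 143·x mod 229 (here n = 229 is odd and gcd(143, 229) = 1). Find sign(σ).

Trace 108: π^k(108) = [108, 101, 16, 227, 172, 93, 17] for k=0..6.
4 cycles of lengths [76, 76, 76, 1].
n − c = 229 − 4 = 225; sign = (−1)^225 = -1.

-1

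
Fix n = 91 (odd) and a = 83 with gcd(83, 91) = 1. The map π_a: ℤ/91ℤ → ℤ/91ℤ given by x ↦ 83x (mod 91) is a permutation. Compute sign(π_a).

Orbit of 34 under x↦83x: [34, 1, 83, 64]… (length divides ord_91(83)).
π_83 has 25 disjoint cycles with lengths [4, 4, 4, 4, 4, 4, 4, 4, 4, 4, 4, 4, 4, 4, 4, 4, 4, 4, 4, 4, 4, 2, 2, 2, 1] on {0,…,90}.
91 − 25 = 66 transpositions; sign(π) = (−1)^66 = +1.
Check: (83/91) = +1 by Zolotarev.

+1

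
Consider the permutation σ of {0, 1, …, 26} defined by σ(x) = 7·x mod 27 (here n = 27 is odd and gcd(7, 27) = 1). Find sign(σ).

+1

Orbit of 16 under x↦7x: [16, 4, 1, 7, 22, 19, 25]… (length divides ord_27(7)).
Cycle lengths of π_7 on ℤ/27ℤ: [9, 9, 3, 3, 1, 1, 1]; 7 cycles in total.
With 7 cycles on 27 points, sign = (−1)^{27−7} = +1.
(7|27)_J = +1 (Zolotarev's lemma cross-check).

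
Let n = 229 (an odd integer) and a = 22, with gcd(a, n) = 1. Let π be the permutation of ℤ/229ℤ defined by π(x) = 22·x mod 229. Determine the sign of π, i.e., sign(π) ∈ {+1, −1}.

-1

Trace 101: π^k(101) = [101, 161, 107, 64, 34, 61, 197] for k=0..6.
4 cycles of lengths [76, 76, 76, 1].
sign(π) = (−1)^{n − #cycles} = (−1)^{229−4} = (−1)^225 = -1.
The Jacobi symbol (22|229) = -1 (Zolotarev) agrees.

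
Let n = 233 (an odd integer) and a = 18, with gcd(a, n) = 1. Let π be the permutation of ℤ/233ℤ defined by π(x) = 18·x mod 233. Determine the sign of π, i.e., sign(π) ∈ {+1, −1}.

+1

Start at x=81: 81 → 60 → 148 → 101 → 187 → 104 → 8 → … (one orbit).
3 cycles of lengths [116, 116, 1].
3 cycles on 233: each ℓ→(−1)^(ℓ−1), product (−1)^230 = +1.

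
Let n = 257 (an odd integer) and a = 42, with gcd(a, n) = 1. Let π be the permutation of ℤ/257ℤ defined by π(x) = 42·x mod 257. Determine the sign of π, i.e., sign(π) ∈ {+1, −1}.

+1

Orbit of 213 under x↦42x: [213, 208, 255, 173, 70, 113, 120]… (length divides ord_257(42)).
3 cycles of lengths [128, 128, 1].
3 cycles on 257: each ℓ→(−1)^(ℓ−1), product (−1)^254 = +1.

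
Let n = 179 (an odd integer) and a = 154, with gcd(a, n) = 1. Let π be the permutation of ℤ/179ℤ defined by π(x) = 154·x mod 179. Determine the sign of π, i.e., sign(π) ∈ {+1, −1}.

-1

Trace 103: π^k(103) = [103, 110, 114, 14, 8, 158, 167] for k=0..6.
π_154 has 2 disjoint cycles with lengths [178, 1] on {0,…,178}.
sign(π) = (−1)^{n − #cycles} = (−1)^{179−2} = (−1)^177 = -1.
The Jacobi symbol (154|179) = -1 (Zolotarev) agrees.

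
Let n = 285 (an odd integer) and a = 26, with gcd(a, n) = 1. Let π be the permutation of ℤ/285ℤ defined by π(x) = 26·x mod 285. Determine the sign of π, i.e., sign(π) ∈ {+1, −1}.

-1

Trace 1: π^k(1) = [1, 26, 106, 191, 121, 11] for k=0..5.
70 cycles of lengths [6, 6, 6, 6, 6, 6, 6, 6, 6, 6, 6, 6, 6, 6, 6, 6, 6, 6, 6, 6, 6, 6, 6, 6, 6, 6, 6, 6, 6, 6, 3, 3, 3, 3, 3, 3, 3, 3, 3, 3, 3, 3, 3, 3, 3, 3, 3, 3, 3, 3, 3, 3, 3, 3, 3, 3, 3, 3, 3, 3, 2, 2, 2, 2, 2, 1, 1, 1, 1, 1].
sign(π) = (−1)^{n − #cycles} = (−1)^{285−70} = (−1)^215 = -1.
The Jacobi symbol (26|285) = -1 (Zolotarev) agrees.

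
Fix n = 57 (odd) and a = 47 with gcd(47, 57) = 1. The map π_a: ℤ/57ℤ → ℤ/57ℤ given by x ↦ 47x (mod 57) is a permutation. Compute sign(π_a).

Orbit of 1 under x↦47x: [1, 47, 43, 26, 25, 35, 49]… (length divides ord_57(47)).
π_47 has 6 disjoint cycles with lengths [18, 18, 9, 9, 2, 1] on {0,…,56}.
6 cycles on 57: each ℓ→(−1)^(ℓ−1), product (−1)^51 = -1.
(47|57)_J = -1 (Zolotarev's lemma cross-check).

-1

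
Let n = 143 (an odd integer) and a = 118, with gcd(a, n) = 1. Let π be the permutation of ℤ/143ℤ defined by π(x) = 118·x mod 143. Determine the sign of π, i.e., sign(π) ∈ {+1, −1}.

Start at x=92: 92 → 131 → 14 → 79 → 27 → 40 → 1 → … (one orbit).
Decompose π into cycles: lengths [10, 10, 10, 10, 10, 10, 10, 10, 10, 10, 10, 10, 10, 1, 1, 1, 1, 1, 1, 1, 1, 1, 1, 1, 1, 1] (26 cycles, including the fixed point 0).
26 cycles on 143: each ℓ→(−1)^(ℓ−1), product (−1)^117 = -1.
Zolotarev: (118|143) = -1, matching the cycle-count sign.

-1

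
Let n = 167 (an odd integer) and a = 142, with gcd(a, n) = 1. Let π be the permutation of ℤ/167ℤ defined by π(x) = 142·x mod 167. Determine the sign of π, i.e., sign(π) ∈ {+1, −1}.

-1

Start at x=90: 90 → 88 → 138 → 57 → 78 → 54 → 153 → … (one orbit).
Cycle lengths of π_142 on ℤ/167ℤ: [166, 1]; 2 cycles in total.
sign(π) = (−1)^{n − #cycles} = (−1)^{167−2} = (−1)^165 = -1.
The Jacobi symbol (142|167) = -1 (Zolotarev) agrees.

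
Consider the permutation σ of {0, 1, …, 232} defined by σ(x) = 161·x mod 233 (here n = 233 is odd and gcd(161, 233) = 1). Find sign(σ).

+1

Trace 133: π^k(133) = [133, 210, 25, 64, 52, 217, 220] for k=0..6.
Cycle lengths of π_161 on ℤ/233ℤ: [116, 116, 1]; 3 cycles in total.
Σ(ℓ_i−1) = 233−3 = 230; sign = (−1)^230 = +1.
The Jacobi symbol (161|233) = +1 (Zolotarev) agrees.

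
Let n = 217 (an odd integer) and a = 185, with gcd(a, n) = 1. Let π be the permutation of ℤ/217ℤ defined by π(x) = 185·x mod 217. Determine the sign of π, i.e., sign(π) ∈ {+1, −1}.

+1

Trace 32: π^k(32) = [32, 61, 1, 185, 156, 216] for k=0..5.
Cycle lengths of π_185 on ℤ/217ℤ: [6, 6, 6, 6, 6, 6, 6, 6, 6, 6, 6, 6, 6, 6, 6, 6, 6, 6, 6, 6, 6, 6, 6, 6, 6, 6, 6, 6, 6, 6, 6, 2, 2, 2, 2, 2, 2, 2, 2, 2, 2, 2, 2, 2, 2, 2, 1]; 47 cycles in total.
n − c = 217 − 47 = 170; sign = (−1)^170 = +1.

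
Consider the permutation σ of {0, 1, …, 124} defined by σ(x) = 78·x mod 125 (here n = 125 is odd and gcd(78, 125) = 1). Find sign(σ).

Orbit of 43 under x↦78x: [43, 104, 112, 111, 33, 74, 22]… (length divides ord_125(78)).
Cycle type of π: 100 + 20 + 4 + 1; total 4 cycles.
n − c = 125 − 4 = 121; sign = (−1)^121 = -1.

-1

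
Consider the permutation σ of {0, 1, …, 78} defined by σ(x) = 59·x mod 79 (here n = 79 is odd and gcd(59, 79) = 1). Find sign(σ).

-1

Orbit of 5 under x↦59x: [5, 58, 25, 53, 46, 28, 72]… (length divides ord_79(59)).
Cycle lengths of π_59 on ℤ/79ℤ: [78, 1]; 2 cycles in total.
With 2 cycles on 79 points, sign = (−1)^{79−2} = -1.
The Jacobi symbol (59|79) = -1 (Zolotarev) agrees.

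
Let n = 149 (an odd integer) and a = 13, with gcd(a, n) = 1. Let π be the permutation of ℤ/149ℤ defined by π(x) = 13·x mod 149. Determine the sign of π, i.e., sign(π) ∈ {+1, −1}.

-1

Start at x=36: 36 → 21 → 124 → 122 → 96 → 56 → 132 → … (one orbit).
Cycle lengths of π_13 on ℤ/149ℤ: [148, 1]; 2 cycles in total.
With 2 cycles on 149 points, sign = (−1)^{149−2} = -1.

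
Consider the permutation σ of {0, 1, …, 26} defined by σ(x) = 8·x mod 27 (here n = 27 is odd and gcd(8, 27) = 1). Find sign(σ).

-1

Orbit of 10 under x↦8x: [10, 26, 19, 17, 1, 8]… (length divides ord_27(8)).
8 cycles of lengths [6, 6, 6, 2, 2, 2, 2, 1].
27 − 8 = 19 transpositions; sign(π) = (−1)^19 = -1.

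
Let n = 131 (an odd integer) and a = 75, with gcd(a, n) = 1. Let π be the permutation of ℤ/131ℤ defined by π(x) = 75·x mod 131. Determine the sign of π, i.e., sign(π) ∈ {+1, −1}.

+1

Start at x=101: 101 → 108 → 109 → 53 → 45 → 100 → 33 → … (one orbit).
3 cycles of lengths [65, 65, 1].
Σ(ℓ_i−1) = 131−3 = 128; sign = (−1)^128 = +1.
Zolotarev: (75|131) = +1, matching the cycle-count sign.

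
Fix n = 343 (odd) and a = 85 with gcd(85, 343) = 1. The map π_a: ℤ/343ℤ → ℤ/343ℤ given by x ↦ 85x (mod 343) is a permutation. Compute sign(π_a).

+1

Orbit of 92 under x↦85x: [92, 274, 309, 197, 281, 218, 8]… (length divides ord_343(85)).
Cycle type of π: 49×6 + 7×6 + 1×7; total 19 cycles.
Σ(ℓ_i−1) = 343−19 = 324; sign = (−1)^324 = +1.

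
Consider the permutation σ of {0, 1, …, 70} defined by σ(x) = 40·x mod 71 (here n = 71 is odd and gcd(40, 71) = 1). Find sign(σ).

Trace 30: π^k(30) = [30, 64, 4, 18, 10, 45, 25] for k=0..6.
The orbit structure of x ↦ 40x mod 71: 3 orbits of sizes [35, 35, 1].
3 cycles on 71: each ℓ→(−1)^(ℓ−1), product (−1)^68 = +1.

+1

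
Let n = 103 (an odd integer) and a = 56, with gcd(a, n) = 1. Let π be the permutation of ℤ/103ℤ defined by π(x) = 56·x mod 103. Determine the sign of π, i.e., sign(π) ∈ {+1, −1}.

+1

Orbit of 46 under x↦56x: [46, 1, 56]… (length divides ord_103(56)).
π_56 has 35 disjoint cycles with lengths [3, 3, 3, 3, 3, 3, 3, 3, 3, 3, 3, 3, 3, 3, 3, 3, 3, 3, 3, 3, 3, 3, 3, 3, 3, 3, 3, 3, 3, 3, 3, 3, 3, 3, 1] on {0,…,102}.
sign(π) = (−1)^{n − #cycles} = (−1)^{103−35} = (−1)^68 = +1.
(56|103)_J = +1 (Zolotarev's lemma cross-check).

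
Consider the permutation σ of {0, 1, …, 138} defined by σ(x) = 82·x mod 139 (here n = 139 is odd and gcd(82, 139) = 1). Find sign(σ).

-1

Orbit of 74 under x↦82x: [74, 91, 95, 6, 75, 34, 8]… (length divides ord_139(82)).
Cycle lengths of π_82 on ℤ/139ℤ: [46, 46, 46, 1]; 4 cycles in total.
With 4 cycles on 139 points, sign = (−1)^{139−4} = -1.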